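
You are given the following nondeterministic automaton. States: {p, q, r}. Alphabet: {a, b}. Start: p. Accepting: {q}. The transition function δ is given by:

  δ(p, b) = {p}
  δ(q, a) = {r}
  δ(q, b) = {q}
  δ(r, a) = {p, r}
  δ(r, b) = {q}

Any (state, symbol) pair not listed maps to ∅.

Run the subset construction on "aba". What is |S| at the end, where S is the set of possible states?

0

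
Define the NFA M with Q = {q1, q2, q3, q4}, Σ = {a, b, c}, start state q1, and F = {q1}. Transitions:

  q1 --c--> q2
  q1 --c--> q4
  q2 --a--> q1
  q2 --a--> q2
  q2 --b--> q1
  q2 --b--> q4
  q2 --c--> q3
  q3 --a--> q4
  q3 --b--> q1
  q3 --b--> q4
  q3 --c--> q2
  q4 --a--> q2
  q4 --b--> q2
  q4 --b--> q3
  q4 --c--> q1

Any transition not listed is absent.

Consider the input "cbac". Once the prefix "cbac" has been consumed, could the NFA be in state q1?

Start in {q1}.
Read 'c': {q1} → {q2, q4}.
Read 'b': {q2, q4} → {q1, q2, q3, q4}.
Read 'a': {q1, q2, q3, q4} → {q1, q2, q4}.
Read 'c': {q1, q2, q4} → {q1, q2, q3, q4}.
State q1 is in {q1, q2, q3, q4}.

Yes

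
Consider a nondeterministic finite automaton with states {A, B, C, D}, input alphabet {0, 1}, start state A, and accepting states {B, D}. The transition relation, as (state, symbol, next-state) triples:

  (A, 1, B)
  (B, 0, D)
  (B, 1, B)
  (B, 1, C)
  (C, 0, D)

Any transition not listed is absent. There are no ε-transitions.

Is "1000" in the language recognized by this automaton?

No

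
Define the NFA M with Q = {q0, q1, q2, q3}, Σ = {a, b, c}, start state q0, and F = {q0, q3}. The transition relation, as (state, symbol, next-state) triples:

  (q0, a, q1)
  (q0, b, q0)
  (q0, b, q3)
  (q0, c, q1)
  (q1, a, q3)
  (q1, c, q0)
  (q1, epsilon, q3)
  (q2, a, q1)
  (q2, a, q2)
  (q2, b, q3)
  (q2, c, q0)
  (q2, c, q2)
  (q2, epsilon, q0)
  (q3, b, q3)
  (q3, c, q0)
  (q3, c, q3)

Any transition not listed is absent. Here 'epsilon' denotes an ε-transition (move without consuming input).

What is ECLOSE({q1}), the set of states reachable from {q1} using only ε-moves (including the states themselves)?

{q1, q3}

Begin with {q1}.
ε-move q1 → q3; add q3.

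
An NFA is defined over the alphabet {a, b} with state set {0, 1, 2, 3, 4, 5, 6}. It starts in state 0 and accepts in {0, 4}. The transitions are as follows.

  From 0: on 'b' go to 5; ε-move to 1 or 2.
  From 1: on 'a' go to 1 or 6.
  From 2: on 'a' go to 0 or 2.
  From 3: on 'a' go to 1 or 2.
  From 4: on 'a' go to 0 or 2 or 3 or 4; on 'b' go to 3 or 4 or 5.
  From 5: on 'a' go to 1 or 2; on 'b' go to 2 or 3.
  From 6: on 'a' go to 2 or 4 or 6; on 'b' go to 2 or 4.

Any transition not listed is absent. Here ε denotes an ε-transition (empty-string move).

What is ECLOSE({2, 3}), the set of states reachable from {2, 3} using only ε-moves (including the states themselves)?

{2, 3}

Begin with {2, 3}.
No ε-moves leave this set, so the closure equals the set itself.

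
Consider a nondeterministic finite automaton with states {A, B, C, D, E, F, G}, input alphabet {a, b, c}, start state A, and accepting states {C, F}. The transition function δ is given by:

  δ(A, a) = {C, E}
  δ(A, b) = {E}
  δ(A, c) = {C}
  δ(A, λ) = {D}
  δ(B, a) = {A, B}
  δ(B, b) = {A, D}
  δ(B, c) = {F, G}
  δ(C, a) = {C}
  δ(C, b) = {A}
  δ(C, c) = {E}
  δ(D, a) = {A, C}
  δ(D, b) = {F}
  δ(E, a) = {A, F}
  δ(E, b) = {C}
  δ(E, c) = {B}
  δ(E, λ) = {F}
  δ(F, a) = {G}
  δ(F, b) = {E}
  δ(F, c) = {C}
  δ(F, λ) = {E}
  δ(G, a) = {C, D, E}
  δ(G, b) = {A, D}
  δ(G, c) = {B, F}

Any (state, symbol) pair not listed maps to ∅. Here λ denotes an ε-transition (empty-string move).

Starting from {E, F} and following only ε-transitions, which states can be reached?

Begin with {E, F}.
No ε-moves leave this set, so the closure equals the set itself.

{E, F}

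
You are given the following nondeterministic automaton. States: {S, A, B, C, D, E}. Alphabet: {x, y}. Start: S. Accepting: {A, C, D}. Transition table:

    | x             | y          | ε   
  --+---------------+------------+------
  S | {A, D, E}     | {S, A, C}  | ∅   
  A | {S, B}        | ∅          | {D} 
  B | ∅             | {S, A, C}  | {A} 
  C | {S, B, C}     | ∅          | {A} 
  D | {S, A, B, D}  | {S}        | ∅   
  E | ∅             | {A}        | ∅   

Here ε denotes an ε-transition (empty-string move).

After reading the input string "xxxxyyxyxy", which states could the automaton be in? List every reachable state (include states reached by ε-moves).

Start in {S}.
Read 'x': {S} → {A, D, E}.
Read 'x': {A, D, E} → {S, A, B, D}.
Read 'x': {S, A, B, D} → {S, A, B, D, E}.
Read 'x': {S, A, B, D, E} → {S, A, B, D, E}.
Read 'y': {S, A, B, D, E} → {S, A, C, D}.
Read 'y': {S, A, C, D} → {S, A, C, D}.
Read 'x': {S, A, C, D} → {S, A, B, C, D, E}.
Read 'y': {S, A, B, C, D, E} → {S, A, C, D}.
Read 'x': {S, A, C, D} → {S, A, B, C, D, E}.
Read 'y': {S, A, B, C, D, E} → {S, A, C, D}.

{S, A, C, D}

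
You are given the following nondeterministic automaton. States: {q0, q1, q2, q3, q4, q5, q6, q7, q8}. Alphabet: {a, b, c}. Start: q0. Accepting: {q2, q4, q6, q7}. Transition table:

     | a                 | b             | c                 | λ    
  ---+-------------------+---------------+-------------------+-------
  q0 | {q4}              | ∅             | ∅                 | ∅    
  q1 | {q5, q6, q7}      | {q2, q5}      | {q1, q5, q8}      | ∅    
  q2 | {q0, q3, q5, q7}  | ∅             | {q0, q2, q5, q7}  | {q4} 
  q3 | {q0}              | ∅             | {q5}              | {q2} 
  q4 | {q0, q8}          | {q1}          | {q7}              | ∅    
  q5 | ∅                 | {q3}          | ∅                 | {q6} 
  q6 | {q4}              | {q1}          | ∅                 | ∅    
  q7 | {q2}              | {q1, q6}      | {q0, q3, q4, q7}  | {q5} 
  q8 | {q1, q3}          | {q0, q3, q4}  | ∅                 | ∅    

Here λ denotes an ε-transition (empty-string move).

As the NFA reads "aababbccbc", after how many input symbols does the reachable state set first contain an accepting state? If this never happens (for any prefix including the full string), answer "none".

1

Start in {q0}.
Read 'a': {q0} → {q4}.
None of the earlier sets intersect F, but {q4} does.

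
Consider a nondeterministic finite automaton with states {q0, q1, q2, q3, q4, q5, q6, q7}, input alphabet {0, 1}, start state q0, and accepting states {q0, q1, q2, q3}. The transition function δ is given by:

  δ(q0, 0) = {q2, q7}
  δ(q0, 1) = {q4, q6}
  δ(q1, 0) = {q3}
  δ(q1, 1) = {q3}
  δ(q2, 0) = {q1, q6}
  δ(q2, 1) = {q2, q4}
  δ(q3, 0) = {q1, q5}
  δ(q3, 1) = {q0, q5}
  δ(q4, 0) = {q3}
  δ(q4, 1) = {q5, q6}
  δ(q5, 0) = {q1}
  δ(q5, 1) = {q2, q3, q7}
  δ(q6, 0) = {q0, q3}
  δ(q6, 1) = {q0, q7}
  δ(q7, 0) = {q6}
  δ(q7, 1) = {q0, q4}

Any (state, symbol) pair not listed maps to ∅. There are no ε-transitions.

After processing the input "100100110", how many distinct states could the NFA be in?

7

Start in {q0}.
Read '1': q0→{q4, q6}; now {q4, q6}.
Read '0': q4→{q3}, q6→{q0, q3}; now {q0, q3}.
Read '0': q0→{q2, q7}, q3→{q1, q5}; now {q1, q2, q5, q7}.
Read '1': q1→{q3}, q2→{q2, q4}, q5→{q2, q3, q7}, q7→{q0, q4}; now {q0, q2, q3, q4, q7}.
Read '0': q0→{q2, q7}, q2→{q1, q6}, q3→{q1, q5}, q4→{q3}, q7→{q6}; now {q1, q2, q3, q5, q6, q7}.
Read '0': q1→{q3}, q2→{q1, q6}, q3→{q1, q5}, q5→{q1}, q6→{q0, q3}, q7→{q6}; now {q0, q1, q3, q5, q6}.
Read '1': q0→{q4, q6}, q1→{q3}, q3→{q0, q5}, q5→{q2, q3, q7}, q6→{q0, q7}; now {q0, q2, q3, q4, q5, q6, q7}.
Read '1': q0→{q4, q6}, q2→{q2, q4}, q3→{q0, q5}, q4→{q5, q6}, q5→{q2, q3, q7}, q6→{q0, q7}, q7→{q0, q4}; now {q0, q2, q3, q4, q5, q6, q7}.
Read '0': q0→{q2, q7}, q2→{q1, q6}, q3→{q1, q5}, q4→{q3}, q5→{q1}, q6→{q0, q3}, q7→{q6}; now {q0, q1, q2, q3, q5, q6, q7}.
That set has 7 states.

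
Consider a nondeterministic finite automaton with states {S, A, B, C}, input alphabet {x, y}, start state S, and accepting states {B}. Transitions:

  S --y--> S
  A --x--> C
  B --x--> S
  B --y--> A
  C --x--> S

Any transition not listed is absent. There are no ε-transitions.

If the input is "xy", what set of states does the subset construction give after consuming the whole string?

∅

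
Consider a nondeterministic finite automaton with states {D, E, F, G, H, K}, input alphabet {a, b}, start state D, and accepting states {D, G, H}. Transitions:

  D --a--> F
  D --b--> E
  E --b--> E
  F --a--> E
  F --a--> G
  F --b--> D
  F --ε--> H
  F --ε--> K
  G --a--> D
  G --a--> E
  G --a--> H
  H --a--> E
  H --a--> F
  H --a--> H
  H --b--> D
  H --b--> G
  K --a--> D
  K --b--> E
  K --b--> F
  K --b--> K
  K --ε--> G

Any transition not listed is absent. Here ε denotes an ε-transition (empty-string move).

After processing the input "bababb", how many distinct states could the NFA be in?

Start in {D}.
Read 'b': D→{E}; now {E}.
Read 'a': E→∅; now ∅.
The set is empty and remains empty for the remaining 4 symbols.
That set has 0 states.

0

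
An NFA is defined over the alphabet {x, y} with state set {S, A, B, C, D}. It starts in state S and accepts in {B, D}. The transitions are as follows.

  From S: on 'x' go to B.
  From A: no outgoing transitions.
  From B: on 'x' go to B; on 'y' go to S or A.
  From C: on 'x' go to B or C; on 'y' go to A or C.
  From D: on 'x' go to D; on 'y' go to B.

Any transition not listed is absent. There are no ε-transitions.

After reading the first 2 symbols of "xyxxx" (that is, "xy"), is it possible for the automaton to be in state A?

Start in {S}.
Read 'x': {S} → {B}.
Read 'y': {B} → {S, A}.
State A is in {S, A}.

Yes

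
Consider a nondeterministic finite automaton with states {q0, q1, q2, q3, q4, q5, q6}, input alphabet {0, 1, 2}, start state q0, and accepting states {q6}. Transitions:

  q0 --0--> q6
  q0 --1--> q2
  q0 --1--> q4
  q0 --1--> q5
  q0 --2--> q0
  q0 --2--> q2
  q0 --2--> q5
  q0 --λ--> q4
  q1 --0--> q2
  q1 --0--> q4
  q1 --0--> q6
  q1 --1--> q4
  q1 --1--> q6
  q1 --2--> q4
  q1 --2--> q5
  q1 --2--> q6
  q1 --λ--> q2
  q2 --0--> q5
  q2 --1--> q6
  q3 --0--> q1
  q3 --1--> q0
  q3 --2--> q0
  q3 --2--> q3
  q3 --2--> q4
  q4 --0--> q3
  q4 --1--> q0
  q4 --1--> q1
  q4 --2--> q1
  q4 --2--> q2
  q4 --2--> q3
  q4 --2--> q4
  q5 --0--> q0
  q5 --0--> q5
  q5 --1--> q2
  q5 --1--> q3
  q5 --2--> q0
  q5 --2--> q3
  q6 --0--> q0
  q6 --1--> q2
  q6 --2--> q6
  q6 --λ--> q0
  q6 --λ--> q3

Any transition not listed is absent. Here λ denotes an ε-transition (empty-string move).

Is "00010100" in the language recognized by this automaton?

Yes

Start: ε-closure({q0}) = {q0, q4}.
Read '0': q0→{q6}, q4→{q3}; union {q3, q6}; ε-closure = {q0, q3, q4, q6}.
Read '0': q0→{q6}, q3→{q1}, q4→{q3}, q6→{q0}; union {q0, q1, q3, q6}; ε-closure = {q0, q1, q2, q3, q4, q6}.
Read '0': q0→{q6}, q1→{q2, q4, q6}, q2→{q5}, q3→{q1}, q4→{q3}, q6→{q0}; now {q0, q1, q2, q3, q4, q5, q6}.
Read '1': q0→{q2, q4, q5}, q1→{q4, q6}, q2→{q6}, q3→{q0}, q4→{q0, q1}, q5→{q2, q3}, q6→{q2}; now {q0, q1, q2, q3, q4, q5, q6}.
Read '0': q0→{q6}, q1→{q2, q4, q6}, q2→{q5}, q3→{q1}, q4→{q3}, q5→{q0, q5}, q6→{q0}; now {q0, q1, q2, q3, q4, q5, q6}.
Read '1': q0→{q2, q4, q5}, q1→{q4, q6}, q2→{q6}, q3→{q0}, q4→{q0, q1}, q5→{q2, q3}, q6→{q2}; now {q0, q1, q2, q3, q4, q5, q6}.
Read '0': q0→{q6}, q1→{q2, q4, q6}, q2→{q5}, q3→{q1}, q4→{q3}, q5→{q0, q5}, q6→{q0}; now {q0, q1, q2, q3, q4, q5, q6}.
Read '0': q0→{q6}, q1→{q2, q4, q6}, q2→{q5}, q3→{q1}, q4→{q3}, q5→{q0, q5}, q6→{q0}; now {q0, q1, q2, q3, q4, q5, q6}.
The final set {q0, q1, q2, q3, q4, q5, q6} contains the accepting state q6.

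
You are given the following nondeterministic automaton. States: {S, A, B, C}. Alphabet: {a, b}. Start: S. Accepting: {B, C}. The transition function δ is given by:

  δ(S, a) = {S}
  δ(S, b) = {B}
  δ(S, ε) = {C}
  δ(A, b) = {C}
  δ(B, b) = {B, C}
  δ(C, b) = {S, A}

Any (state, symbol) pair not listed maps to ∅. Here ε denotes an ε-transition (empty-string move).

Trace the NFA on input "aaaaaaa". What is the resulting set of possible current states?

Start: ε-closure({S}) = {S, C}.
Read 'a': S→{S}, C→∅; union {S}; ε-closure = {S, C}.
Read 'a': S→{S}, C→∅; union {S}; ε-closure = {S, C}.
Read 'a': S→{S}, C→∅; union {S}; ε-closure = {S, C}.
Read 'a': S→{S}, C→∅; union {S}; ε-closure = {S, C}.
Read 'a': S→{S}, C→∅; union {S}; ε-closure = {S, C}.
Read 'a': S→{S}, C→∅; union {S}; ε-closure = {S, C}.
Read 'a': S→{S}, C→∅; union {S}; ε-closure = {S, C}.

{S, C}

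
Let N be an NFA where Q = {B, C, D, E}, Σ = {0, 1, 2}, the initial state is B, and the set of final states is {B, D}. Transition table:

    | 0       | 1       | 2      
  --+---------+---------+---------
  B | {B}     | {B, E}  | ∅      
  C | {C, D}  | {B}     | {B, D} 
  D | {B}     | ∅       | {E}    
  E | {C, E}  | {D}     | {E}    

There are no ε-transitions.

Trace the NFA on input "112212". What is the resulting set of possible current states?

Start in {B}.
Read '1': B→{B, E}; now {B, E}.
Read '1': B→{B, E}, E→{D}; now {B, D, E}.
Read '2': B→∅, D→{E}, E→{E}; now {E}.
Read '2': E→{E}; now {E}.
Read '1': E→{D}; now {D}.
Read '2': D→{E}; now {E}.

{E}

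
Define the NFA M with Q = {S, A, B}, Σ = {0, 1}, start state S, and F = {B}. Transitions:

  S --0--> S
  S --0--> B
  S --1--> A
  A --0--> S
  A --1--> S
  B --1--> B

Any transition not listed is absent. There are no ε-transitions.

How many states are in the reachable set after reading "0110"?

2

Start in {S}.
Read '0': S→{S, B}; now {S, B}.
Read '1': S→{A}, B→{B}; now {A, B}.
Read '1': A→{S}, B→{B}; now {S, B}.
Read '0': S→{S, B}, B→∅; now {S, B}.
That set has 2 states.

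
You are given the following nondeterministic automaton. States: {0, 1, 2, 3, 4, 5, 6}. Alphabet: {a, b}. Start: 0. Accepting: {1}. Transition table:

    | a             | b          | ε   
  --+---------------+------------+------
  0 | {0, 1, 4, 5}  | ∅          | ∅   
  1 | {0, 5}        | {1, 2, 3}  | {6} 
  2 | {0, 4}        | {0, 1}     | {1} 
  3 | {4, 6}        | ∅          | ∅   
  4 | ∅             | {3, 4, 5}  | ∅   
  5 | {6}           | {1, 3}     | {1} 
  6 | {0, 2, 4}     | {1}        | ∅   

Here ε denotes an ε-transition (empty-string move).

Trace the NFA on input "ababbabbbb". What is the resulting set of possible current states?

{0, 1, 2, 3, 4, 5, 6}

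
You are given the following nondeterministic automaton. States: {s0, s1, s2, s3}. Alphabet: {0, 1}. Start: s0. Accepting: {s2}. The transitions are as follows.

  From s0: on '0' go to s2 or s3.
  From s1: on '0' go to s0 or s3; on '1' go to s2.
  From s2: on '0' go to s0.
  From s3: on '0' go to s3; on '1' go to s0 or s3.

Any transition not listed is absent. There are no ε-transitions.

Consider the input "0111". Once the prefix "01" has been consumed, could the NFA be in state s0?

Start in {s0}.
Read '0': s0→{s2, s3}; now {s2, s3}.
Read '1': s2→∅, s3→{s0, s3}; now {s0, s3}.
State s0 is in {s0, s3}.

Yes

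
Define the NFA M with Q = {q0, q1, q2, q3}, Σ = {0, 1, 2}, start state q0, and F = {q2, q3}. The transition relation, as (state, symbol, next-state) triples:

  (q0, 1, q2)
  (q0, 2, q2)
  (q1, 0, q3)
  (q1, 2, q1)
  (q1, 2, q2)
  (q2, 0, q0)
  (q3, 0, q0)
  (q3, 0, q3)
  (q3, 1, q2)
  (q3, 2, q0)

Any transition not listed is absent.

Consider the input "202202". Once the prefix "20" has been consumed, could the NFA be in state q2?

No

Start in {q0}.
Read '2': q0→{q2}; now {q2}.
Read '0': q2→{q0}; now {q0}.
State q2 is not in {q0}.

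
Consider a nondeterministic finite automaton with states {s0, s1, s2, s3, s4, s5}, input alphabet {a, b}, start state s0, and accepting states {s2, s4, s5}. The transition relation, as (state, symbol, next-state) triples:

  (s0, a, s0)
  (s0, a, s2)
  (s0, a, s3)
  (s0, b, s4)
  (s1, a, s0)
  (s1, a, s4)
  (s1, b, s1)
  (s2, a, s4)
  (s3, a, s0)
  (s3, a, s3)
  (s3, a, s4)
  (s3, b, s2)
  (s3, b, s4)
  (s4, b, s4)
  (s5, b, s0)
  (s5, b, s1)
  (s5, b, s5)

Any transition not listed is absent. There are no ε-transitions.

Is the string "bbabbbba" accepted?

No

Start in {s0}.
Read 'b': {s0} → {s4}.
Read 'b': {s4} → {s4}.
Read 'a': {s4} → ∅.
The set is empty and remains empty for the remaining 5 symbols.
The final set ∅ contains no accepting state.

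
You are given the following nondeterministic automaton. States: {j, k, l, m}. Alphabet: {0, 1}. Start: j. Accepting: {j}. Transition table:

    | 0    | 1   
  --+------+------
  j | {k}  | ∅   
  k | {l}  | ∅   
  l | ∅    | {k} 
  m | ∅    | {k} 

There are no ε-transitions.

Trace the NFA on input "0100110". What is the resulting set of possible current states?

∅

Start in {j}.
Read '0': j→{k}; now {k}.
Read '1': k→∅; now ∅.
The set is empty and remains empty for the remaining 5 symbols.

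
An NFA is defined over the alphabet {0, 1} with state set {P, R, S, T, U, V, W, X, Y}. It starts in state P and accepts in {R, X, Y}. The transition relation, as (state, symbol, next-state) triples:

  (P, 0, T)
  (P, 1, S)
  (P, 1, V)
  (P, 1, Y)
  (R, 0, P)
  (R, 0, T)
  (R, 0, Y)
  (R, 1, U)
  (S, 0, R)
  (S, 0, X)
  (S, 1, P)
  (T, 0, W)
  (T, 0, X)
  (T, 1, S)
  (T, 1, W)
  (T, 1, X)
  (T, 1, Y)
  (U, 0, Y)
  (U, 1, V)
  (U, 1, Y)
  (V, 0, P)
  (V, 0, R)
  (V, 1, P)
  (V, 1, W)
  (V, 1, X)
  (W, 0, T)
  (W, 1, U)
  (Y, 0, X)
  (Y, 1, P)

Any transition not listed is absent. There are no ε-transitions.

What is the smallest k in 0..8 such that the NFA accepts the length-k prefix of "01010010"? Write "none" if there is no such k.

Start in {P}.
Read '0': P→{T}; now {T}.
Read '1': T→{S, W, X, Y}; now {S, W, X, Y}.
None of the earlier sets intersect F, but {S, W, X, Y} does.

2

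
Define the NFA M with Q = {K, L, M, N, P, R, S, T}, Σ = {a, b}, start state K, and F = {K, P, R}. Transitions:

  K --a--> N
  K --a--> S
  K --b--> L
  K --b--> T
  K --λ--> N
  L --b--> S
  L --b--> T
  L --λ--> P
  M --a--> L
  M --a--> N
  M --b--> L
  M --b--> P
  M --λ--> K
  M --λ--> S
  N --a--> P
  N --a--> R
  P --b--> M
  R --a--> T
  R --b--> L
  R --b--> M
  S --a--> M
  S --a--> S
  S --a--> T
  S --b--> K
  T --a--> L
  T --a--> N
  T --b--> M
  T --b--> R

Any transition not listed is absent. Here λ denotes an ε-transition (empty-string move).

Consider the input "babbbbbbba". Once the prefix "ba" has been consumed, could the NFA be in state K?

Start: ε-closure({K}) = {K, N}.
Read 'b': K→{L, T}, N→∅; union {L, T}; ε-closure = {L, P, T}.
Read 'a': L→∅, P→∅, T→{L, N}; union {L, N}; ε-closure = {L, N, P}.
State K is not in {L, N, P}.

No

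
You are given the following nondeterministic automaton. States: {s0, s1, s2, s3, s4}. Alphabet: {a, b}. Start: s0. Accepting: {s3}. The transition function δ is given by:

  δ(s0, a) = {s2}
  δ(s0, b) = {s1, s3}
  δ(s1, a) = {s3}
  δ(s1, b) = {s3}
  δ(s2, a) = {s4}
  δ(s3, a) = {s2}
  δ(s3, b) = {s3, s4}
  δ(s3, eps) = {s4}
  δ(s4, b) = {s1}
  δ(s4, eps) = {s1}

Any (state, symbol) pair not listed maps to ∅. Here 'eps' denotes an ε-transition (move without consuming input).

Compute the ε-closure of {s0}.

Begin with {s0}.
No ε-moves leave this set, so the closure equals the set itself.

{s0}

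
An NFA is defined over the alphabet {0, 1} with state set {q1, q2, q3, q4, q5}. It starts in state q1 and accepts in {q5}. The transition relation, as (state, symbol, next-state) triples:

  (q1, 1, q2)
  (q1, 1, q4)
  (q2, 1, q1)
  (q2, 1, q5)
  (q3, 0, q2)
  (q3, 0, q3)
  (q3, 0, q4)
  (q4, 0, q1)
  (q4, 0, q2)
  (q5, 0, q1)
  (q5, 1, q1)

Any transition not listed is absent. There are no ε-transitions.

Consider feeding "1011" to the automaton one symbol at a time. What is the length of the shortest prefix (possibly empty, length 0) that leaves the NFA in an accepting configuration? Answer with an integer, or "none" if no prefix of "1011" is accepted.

3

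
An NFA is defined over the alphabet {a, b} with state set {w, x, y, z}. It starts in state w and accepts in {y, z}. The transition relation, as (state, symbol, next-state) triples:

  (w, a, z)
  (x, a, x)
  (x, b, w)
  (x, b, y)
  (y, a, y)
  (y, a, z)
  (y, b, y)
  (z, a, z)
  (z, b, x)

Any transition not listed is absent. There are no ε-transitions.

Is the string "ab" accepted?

No

Start in {w}.
Read 'a': {w} → {z}.
Read 'b': {z} → {x}.
The final set {x} contains no accepting state.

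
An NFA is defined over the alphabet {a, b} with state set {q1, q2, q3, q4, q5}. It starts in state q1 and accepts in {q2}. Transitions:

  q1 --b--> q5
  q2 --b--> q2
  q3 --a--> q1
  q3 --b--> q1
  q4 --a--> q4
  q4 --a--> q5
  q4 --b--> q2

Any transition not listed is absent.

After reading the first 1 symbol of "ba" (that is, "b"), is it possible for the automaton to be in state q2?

Start in {q1}.
Read 'b': q1→{q5}; now {q5}.
State q2 is not in {q5}.

No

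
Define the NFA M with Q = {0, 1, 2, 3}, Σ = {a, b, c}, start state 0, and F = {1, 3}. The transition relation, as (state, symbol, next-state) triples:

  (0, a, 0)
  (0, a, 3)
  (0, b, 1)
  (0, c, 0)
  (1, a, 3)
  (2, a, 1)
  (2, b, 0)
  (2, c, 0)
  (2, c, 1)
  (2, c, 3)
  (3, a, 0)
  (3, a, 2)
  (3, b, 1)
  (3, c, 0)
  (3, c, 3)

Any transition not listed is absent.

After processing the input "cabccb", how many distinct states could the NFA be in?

Start in {0}.
Read 'c': 0→{0}; now {0}.
Read 'a': 0→{0, 3}; now {0, 3}.
Read 'b': 0→{1}, 3→{1}; now {1}.
Read 'c': 1→∅; now ∅.
The set is empty and remains empty for the remaining 2 symbols.
That set has 0 states.

0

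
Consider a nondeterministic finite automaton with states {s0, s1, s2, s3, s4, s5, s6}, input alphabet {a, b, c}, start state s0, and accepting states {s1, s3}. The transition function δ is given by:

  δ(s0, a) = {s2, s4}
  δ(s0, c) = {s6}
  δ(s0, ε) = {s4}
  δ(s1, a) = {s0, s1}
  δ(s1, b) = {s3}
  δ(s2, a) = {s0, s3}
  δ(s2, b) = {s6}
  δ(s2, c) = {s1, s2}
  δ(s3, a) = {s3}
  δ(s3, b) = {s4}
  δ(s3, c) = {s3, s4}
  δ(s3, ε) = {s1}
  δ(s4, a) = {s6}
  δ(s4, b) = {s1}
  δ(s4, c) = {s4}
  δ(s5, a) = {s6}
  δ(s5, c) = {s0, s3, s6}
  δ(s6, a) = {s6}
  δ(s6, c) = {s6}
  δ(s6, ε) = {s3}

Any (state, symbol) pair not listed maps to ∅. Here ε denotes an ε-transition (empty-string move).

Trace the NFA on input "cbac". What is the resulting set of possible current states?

{s1, s3, s4, s6}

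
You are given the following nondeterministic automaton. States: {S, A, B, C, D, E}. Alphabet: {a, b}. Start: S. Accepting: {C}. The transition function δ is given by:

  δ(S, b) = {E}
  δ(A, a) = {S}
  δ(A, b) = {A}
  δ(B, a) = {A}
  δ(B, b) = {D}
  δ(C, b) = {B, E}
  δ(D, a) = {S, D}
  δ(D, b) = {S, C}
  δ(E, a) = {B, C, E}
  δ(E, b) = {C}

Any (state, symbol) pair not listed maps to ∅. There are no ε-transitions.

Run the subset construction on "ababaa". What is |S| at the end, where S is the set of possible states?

0

Start in {S}.
Read 'a': S→∅; now ∅.
The set is empty and remains empty for the remaining 5 symbols.
That set has 0 states.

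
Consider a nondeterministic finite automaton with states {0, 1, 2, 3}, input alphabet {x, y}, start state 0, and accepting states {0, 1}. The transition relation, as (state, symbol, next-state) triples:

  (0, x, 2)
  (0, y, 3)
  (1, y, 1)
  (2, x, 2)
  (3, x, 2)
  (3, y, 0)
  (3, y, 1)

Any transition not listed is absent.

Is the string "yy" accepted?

Start in {0}.
Read 'y': 0→{3}; now {3}.
Read 'y': 3→{0, 1}; now {0, 1}.
The final set {0, 1} contains the accepting states 0, 1.

Yes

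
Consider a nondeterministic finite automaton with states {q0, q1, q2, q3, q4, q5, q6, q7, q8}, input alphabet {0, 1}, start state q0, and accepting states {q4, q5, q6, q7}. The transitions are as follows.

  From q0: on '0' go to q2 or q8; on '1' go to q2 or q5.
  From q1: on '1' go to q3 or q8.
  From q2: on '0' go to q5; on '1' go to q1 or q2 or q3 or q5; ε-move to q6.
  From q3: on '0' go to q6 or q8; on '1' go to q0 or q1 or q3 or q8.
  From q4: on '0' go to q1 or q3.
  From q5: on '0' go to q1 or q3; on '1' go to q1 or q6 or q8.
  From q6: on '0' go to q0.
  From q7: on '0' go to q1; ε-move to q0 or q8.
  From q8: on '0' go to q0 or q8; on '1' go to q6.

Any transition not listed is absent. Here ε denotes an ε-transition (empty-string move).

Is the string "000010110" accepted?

Start in {q0}.
Read '0': q0→{q2, q8}; union {q2, q8}; ε-closure = {q2, q6, q8}.
Read '0': q2→{q5}, q6→{q0}, q8→{q0, q8}; now {q0, q5, q8}.
Read '0': q0→{q2, q8}, q5→{q1, q3}, q8→{q0, q8}; union {q0, q1, q2, q3, q8}; ε-closure = {q0, q1, q2, q3, q6, q8}.
Read '0': q0→{q2, q8}, q1→∅, q2→{q5}, q3→{q6, q8}, q6→{q0}, q8→{q0, q8}; now {q0, q2, q5, q6, q8}.
Read '1': q0→{q2, q5}, q2→{q1, q2, q3, q5}, q5→{q1, q6, q8}, q6→∅, q8→{q6}; now {q1, q2, q3, q5, q6, q8}.
Read '0': q1→∅, q2→{q5}, q3→{q6, q8}, q5→{q1, q3}, q6→{q0}, q8→{q0, q8}; now {q0, q1, q3, q5, q6, q8}.
Read '1': q0→{q2, q5}, q1→{q3, q8}, q3→{q0, q1, q3, q8}, q5→{q1, q6, q8}, q6→∅, q8→{q6}; now {q0, q1, q2, q3, q5, q6, q8}.
Read '1': q0→{q2, q5}, q1→{q3, q8}, q2→{q1, q2, q3, q5}, q3→{q0, q1, q3, q8}, q5→{q1, q6, q8}, q6→∅, q8→{q6}; now {q0, q1, q2, q3, q5, q6, q8}.
Read '0': q0→{q2, q8}, q1→∅, q2→{q5}, q3→{q6, q8}, q5→{q1, q3}, q6→{q0}, q8→{q0, q8}; now {q0, q1, q2, q3, q5, q6, q8}.
The final set {q0, q1, q2, q3, q5, q6, q8} contains the accepting states q5, q6.

Yes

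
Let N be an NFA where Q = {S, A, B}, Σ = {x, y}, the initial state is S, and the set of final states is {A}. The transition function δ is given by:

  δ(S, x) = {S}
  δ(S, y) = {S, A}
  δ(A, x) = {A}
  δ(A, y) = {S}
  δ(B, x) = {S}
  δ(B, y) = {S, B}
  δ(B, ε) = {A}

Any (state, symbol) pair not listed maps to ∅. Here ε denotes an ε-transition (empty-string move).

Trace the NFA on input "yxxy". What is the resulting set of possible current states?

Start in {S}.
Read 'y': {S} → {S, A}.
Read 'x': {S, A} → {S, A}.
Read 'x': {S, A} → {S, A}.
Read 'y': {S, A} → {S, A}.

{S, A}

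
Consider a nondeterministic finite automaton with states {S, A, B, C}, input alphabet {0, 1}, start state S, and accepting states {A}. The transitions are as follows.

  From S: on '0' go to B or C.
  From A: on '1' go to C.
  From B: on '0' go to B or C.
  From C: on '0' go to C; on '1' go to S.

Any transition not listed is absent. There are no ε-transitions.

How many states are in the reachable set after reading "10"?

Start in {S}.
Read '1': {S} → ∅.
The set is empty and remains empty for the remaining 1 symbol.
That set has 0 states.

0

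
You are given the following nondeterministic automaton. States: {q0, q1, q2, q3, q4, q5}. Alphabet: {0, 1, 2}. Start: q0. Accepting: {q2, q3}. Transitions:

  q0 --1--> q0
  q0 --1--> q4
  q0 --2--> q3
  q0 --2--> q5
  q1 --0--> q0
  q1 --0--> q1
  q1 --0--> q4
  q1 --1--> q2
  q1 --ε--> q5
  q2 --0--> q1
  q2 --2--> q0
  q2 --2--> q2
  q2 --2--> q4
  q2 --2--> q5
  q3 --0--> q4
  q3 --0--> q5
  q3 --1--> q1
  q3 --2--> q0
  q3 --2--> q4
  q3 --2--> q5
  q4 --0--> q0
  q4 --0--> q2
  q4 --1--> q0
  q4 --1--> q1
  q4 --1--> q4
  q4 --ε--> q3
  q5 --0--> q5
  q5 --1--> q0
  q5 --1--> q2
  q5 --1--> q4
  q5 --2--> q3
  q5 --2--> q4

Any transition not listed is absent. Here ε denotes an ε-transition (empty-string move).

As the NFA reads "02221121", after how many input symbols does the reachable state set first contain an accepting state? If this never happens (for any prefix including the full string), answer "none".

Start in {q0}.
Read '0': q0→∅; now ∅.
The set is empty and remains empty for the remaining 7 symbols.
No reachable set along the way intersects F.

none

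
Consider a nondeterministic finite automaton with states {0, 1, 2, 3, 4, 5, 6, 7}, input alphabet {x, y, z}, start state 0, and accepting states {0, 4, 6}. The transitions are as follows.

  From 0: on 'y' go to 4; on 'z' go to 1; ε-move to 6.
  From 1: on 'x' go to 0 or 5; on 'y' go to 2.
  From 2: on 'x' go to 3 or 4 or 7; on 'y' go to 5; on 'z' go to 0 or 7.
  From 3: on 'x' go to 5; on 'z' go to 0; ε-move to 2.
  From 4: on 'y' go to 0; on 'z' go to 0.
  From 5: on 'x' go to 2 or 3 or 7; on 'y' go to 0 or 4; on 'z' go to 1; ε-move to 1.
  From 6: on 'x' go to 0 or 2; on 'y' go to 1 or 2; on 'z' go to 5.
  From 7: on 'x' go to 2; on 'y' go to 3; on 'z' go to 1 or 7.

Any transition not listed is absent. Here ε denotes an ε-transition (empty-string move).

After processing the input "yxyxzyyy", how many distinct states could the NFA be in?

Start: ε-closure({0}) = {0, 6}.
Read 'y': 0→{4}, 6→{1, 2}; now {1, 2, 4}.
Read 'x': 1→{0, 5}, 2→{3, 4, 7}, 4→∅; union {0, 3, 4, 5, 7}; ε-closure = {0, 1, 2, 3, 4, 5, 6, 7}.
Read 'y': 0→{4}, 1→{2}, 2→{5}, 3→∅, 4→{0}, 5→{0, 4}, 6→{1, 2}, 7→{3}; union {0, 1, 2, 3, 4, 5}; ε-closure = {0, 1, 2, 3, 4, 5, 6}.
Read 'x': 0→∅, 1→{0, 5}, 2→{3, 4, 7}, 3→{5}, 4→∅, 5→{2, 3, 7}, 6→{0, 2}; union {0, 2, 3, 4, 5, 7}; ε-closure = {0, 1, 2, 3, 4, 5, 6, 7}.
Read 'z': 0→{1}, 1→∅, 2→{0, 7}, 3→{0}, 4→{0}, 5→{1}, 6→{5}, 7→{1, 7}; union {0, 1, 5, 7}; ε-closure = {0, 1, 5, 6, 7}.
Read 'y': 0→{4}, 1→{2}, 5→{0, 4}, 6→{1, 2}, 7→{3}; union {0, 1, 2, 3, 4}; ε-closure = {0, 1, 2, 3, 4, 6}.
Read 'y': 0→{4}, 1→{2}, 2→{5}, 3→∅, 4→{0}, 6→{1, 2}; union {0, 1, 2, 4, 5}; ε-closure = {0, 1, 2, 4, 5, 6}.
Read 'y': 0→{4}, 1→{2}, 2→{5}, 4→{0}, 5→{0, 4}, 6→{1, 2}; union {0, 1, 2, 4, 5}; ε-closure = {0, 1, 2, 4, 5, 6}.
That set has 6 states.

6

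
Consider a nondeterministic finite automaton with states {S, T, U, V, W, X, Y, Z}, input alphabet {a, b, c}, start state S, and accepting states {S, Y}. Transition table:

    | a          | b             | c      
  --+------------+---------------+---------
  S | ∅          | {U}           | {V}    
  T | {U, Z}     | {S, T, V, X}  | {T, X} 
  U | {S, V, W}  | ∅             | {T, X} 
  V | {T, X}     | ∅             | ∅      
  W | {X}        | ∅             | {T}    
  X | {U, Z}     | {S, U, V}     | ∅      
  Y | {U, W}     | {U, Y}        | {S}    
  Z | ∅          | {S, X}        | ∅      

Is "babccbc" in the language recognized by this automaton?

No

Start in {S}.
Read 'b': S→{U}; now {U}.
Read 'a': U→{S, V, W}; now {S, V, W}.
Read 'b': S→{U}, V→∅, W→∅; now {U}.
Read 'c': U→{T, X}; now {T, X}.
Read 'c': T→{T, X}, X→∅; now {T, X}.
Read 'b': T→{S, T, V, X}, X→{S, U, V}; now {S, T, U, V, X}.
Read 'c': S→{V}, T→{T, X}, U→{T, X}, V→∅, X→∅; now {T, V, X}.
The final set {T, V, X} contains no accepting state.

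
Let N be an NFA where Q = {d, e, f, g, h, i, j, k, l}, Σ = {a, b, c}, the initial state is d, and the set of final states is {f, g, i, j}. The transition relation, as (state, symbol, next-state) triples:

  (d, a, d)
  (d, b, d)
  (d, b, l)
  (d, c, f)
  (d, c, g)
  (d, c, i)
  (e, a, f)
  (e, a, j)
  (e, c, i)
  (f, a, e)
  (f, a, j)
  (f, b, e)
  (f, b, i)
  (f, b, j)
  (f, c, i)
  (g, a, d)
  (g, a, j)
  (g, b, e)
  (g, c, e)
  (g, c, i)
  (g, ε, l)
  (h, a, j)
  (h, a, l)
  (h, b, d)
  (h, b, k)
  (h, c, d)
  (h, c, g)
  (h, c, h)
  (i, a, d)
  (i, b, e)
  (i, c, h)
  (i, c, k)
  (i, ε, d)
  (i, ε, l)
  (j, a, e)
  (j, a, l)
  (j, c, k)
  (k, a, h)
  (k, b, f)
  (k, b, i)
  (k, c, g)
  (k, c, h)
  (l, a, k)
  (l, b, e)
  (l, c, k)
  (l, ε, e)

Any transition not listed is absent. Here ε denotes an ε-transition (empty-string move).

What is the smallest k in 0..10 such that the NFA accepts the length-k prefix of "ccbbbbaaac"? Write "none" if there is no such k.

1

Start in {d}.
Read 'c': d→{f, g, i}; union {f, g, i}; ε-closure = {d, e, f, g, i, l}.
None of the earlier sets intersect F, but {d, e, f, g, i, l} does.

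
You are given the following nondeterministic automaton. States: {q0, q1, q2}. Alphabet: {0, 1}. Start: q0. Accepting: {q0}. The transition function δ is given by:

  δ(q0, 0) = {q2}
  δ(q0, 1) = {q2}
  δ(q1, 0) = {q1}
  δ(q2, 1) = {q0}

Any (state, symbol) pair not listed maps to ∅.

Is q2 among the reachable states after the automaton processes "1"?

Yes

Start in {q0}.
Read '1': q0→{q2}; now {q2}.
State q2 is in {q2}.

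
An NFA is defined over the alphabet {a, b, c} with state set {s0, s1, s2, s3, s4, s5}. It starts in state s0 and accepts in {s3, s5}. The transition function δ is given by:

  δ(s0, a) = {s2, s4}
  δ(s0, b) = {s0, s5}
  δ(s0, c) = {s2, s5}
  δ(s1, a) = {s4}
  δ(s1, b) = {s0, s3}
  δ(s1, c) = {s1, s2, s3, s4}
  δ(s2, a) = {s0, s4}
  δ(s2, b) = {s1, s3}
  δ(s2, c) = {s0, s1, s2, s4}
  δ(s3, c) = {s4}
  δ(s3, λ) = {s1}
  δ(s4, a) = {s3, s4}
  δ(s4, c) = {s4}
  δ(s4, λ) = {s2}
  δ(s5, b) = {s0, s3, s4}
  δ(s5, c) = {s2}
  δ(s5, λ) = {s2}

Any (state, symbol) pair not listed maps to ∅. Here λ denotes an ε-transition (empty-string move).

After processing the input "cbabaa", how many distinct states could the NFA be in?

5

Start in {s0}.
Read 'c': s0→{s2, s5}; now {s2, s5}.
Read 'b': s2→{s1, s3}, s5→{s0, s3, s4}; union {s0, s1, s3, s4}; ε-closure = {s0, s1, s2, s3, s4}.
Read 'a': s0→{s2, s4}, s1→{s4}, s2→{s0, s4}, s3→∅, s4→{s3, s4}; union {s0, s2, s3, s4}; ε-closure = {s0, s1, s2, s3, s4}.
Read 'b': s0→{s0, s5}, s1→{s0, s3}, s2→{s1, s3}, s3→∅, s4→∅; union {s0, s1, s3, s5}; ε-closure = {s0, s1, s2, s3, s5}.
Read 'a': s0→{s2, s4}, s1→{s4}, s2→{s0, s4}, s3→∅, s5→∅; now {s0, s2, s4}.
Read 'a': s0→{s2, s4}, s2→{s0, s4}, s4→{s3, s4}; union {s0, s2, s3, s4}; ε-closure = {s0, s1, s2, s3, s4}.
That set has 5 states.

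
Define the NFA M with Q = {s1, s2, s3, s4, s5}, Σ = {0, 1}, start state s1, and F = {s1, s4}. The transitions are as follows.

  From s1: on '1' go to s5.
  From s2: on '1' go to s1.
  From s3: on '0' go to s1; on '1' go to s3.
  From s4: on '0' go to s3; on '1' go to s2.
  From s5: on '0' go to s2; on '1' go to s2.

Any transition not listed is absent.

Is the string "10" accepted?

No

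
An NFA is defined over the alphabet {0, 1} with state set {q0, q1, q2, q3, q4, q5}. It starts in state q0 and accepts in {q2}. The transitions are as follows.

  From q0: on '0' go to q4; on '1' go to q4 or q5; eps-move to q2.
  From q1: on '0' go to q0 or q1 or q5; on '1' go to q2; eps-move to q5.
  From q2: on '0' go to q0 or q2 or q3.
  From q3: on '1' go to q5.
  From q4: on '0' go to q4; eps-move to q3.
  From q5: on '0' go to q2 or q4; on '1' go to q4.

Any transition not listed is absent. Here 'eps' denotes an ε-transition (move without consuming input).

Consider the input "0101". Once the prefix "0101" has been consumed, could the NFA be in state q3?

No

Start: ε-closure({q0}) = {q0, q2}.
Read '0': {q0, q2} → {q0, q2, q3, q4}.
Read '1': {q0, q2, q3, q4} → {q3, q4, q5}.
Read '0': {q3, q4, q5} → {q2, q3, q4}.
Read '1': {q2, q3, q4} → {q5}.
State q3 is not in {q5}.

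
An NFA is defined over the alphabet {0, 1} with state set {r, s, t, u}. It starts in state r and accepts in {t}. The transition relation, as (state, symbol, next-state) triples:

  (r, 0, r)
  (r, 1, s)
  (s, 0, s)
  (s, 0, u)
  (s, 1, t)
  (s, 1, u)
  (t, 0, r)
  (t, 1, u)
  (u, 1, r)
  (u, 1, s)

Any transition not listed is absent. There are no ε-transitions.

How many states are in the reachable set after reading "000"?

Start in {r}.
Read '0': {r} → {r}.
Read '0': {r} → {r}.
Read '0': {r} → {r}.
That set has 1 state.

1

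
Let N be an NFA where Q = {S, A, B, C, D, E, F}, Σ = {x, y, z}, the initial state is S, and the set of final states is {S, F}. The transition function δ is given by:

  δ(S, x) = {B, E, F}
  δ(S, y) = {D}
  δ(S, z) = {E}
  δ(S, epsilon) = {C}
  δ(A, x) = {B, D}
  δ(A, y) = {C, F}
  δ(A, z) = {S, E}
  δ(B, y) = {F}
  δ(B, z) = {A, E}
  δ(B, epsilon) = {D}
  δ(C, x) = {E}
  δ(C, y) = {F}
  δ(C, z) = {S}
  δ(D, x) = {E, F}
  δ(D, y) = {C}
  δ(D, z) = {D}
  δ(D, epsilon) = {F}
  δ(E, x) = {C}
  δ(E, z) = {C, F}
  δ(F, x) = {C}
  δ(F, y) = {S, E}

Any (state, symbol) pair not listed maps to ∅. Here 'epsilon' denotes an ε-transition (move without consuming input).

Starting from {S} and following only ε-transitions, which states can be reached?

Begin with {S}.
ε-move S → C; add C.

{S, C}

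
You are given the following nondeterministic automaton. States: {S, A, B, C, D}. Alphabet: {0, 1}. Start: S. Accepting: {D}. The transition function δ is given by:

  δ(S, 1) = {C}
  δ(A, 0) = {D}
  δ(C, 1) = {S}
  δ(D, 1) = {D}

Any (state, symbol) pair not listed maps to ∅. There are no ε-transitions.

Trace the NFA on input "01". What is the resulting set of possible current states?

Start in {S}.
Read '0': S→∅; now ∅.
The set is empty and remains empty for the remaining 1 symbol.

∅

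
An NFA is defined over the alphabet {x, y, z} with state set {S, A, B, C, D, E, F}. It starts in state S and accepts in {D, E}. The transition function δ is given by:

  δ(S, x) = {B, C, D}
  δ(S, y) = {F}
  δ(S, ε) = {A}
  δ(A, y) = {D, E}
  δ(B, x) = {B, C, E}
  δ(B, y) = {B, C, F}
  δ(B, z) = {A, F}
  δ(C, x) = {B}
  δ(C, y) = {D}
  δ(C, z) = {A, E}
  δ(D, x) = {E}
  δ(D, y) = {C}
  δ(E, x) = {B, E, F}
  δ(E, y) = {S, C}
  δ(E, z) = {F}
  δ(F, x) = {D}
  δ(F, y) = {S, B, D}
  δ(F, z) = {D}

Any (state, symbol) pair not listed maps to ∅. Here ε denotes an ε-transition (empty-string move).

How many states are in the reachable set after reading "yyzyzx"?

Start: ε-closure({S}) = {S, A}.
Read 'y': {S, A} → {D, E, F}.
Read 'y': {D, E, F} → {S, A, B, C, D}.
Read 'z': {S, A, B, C, D} → {A, E, F}.
Read 'y': {A, E, F} → {S, A, B, C, D, E}.
Read 'z': {S, A, B, C, D, E} → {A, E, F}.
Read 'x': {A, E, F} → {B, D, E, F}.
That set has 4 states.

4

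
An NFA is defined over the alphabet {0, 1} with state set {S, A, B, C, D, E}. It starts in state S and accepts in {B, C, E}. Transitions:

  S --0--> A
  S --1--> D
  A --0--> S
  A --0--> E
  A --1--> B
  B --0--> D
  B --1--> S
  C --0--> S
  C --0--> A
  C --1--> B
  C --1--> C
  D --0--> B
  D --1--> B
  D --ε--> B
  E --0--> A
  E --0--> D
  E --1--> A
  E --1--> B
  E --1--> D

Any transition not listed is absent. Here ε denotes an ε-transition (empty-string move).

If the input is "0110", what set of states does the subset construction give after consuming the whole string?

Start in {S}.
Read '0': S→{A}; now {A}.
Read '1': A→{B}; now {B}.
Read '1': B→{S}; now {S}.
Read '0': S→{A}; now {A}.

{A}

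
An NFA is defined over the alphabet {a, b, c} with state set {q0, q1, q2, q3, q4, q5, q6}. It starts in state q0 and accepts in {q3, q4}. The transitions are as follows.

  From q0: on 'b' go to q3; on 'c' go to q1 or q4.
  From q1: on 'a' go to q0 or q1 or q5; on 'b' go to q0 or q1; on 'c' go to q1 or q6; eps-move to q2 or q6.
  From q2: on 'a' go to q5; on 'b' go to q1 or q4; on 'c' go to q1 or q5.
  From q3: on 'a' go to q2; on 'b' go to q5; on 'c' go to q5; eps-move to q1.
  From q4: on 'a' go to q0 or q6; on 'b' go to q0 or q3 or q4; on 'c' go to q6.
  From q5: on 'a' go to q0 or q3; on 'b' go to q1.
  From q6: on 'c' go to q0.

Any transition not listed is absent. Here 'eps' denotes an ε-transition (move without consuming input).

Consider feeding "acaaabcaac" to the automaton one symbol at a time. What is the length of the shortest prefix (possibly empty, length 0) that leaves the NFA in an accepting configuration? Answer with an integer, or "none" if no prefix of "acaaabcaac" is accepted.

none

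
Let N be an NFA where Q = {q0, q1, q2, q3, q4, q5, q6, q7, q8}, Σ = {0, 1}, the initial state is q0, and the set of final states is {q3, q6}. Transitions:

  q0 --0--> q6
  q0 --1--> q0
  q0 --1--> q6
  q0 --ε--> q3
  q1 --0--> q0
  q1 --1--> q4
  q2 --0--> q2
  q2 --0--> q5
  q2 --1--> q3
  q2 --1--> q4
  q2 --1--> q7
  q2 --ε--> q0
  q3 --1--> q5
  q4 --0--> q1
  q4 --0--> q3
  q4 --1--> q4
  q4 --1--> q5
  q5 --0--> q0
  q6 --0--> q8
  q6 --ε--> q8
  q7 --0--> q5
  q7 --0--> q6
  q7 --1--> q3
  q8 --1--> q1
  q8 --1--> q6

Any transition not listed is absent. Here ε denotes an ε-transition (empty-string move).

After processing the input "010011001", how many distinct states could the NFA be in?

Start: ε-closure({q0}) = {q0, q3}.
Read '0': q0→{q6}, q3→∅; union {q6}; ε-closure = {q6, q8}.
Read '1': q6→∅, q8→{q1, q6}; union {q1, q6}; ε-closure = {q1, q6, q8}.
Read '0': q1→{q0}, q6→{q8}, q8→∅; union {q0, q8}; ε-closure = {q0, q3, q8}.
Read '0': q0→{q6}, q3→∅, q8→∅; union {q6}; ε-closure = {q6, q8}.
Read '1': q6→∅, q8→{q1, q6}; union {q1, q6}; ε-closure = {q1, q6, q8}.
Read '1': q1→{q4}, q6→∅, q8→{q1, q6}; union {q1, q4, q6}; ε-closure = {q1, q4, q6, q8}.
Read '0': q1→{q0}, q4→{q1, q3}, q6→{q8}, q8→∅; now {q0, q1, q3, q8}.
Read '0': q0→{q6}, q1→{q0}, q3→∅, q8→∅; union {q0, q6}; ε-closure = {q0, q3, q6, q8}.
Read '1': q0→{q0, q6}, q3→{q5}, q6→∅, q8→{q1, q6}; union {q0, q1, q5, q6}; ε-closure = {q0, q1, q3, q5, q6, q8}.
That set has 6 states.

6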